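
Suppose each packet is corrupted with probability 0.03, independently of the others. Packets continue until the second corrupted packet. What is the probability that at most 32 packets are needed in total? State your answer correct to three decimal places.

0.249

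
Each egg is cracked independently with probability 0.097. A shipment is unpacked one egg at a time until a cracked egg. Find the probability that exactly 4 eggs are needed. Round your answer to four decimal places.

0.0714

Geometric (trials to first success), p = 0.097.
P(Y = 4) = (1−p)^3 · p = 0.73631 · 0.097 = 0.071422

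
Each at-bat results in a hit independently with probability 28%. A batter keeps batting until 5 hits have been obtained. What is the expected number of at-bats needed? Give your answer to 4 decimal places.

Y = total at-bats until the fifth success; negative binomial with r=5, p=0.28.
E[Y] = r / p = 5 / 0.28 = 17.857143

17.8571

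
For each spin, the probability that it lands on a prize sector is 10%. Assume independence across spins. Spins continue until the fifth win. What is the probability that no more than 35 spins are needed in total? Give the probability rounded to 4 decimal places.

Finishing within 35 spins ⇔ at least 5 successes in the first 35. With X ~ Binomial(35, 0.10), P(Y ≤ 35) = 1 − P(X ≤ 4).
  k=0: C(35,0)·0.10^0·0.90^35 = 0.025032
  k=1: C(35,1)·0.10^1·0.90^34 = 0.097345
  k=2: C(35,2)·0.10^2·0.90^33 = 0.183874
  k=3: C(35,3)·0.10^3·0.90^32 = 0.224735
  k=4: C(35,4)·0.10^4·0.90^31 = 0.199764
1 − 0.730749 = 0.269251

0.2693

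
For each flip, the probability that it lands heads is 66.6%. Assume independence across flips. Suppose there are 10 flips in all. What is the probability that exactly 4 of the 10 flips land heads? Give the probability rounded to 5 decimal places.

0.05736

X ~ Binomial(n=10, p=0.666).
P(X=4) = C(10,4) · p^4 · (1−p)^6
= 210 · 0.19674 · 0.0013883 = 0.0573581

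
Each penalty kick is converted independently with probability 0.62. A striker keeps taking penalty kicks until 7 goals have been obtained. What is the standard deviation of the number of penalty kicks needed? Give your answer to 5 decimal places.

Y = total penalty kicks until the seventh success; negative binomial with r=7, p=0.62.
SD(Y) = √[r(1−p)/p²] = √(6.9198751) = 2.6305656

2.63057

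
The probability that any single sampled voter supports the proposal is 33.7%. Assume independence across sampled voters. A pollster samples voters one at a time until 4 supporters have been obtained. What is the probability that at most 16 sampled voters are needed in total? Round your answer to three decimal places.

0.842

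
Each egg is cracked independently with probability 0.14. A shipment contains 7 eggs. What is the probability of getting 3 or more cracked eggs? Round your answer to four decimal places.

0.0620

X ~ Binomial(7, 0.14); P(X ≥ 3) = Σ C(7,k) p^k (1−p)^(7−k) over k:
  k=3: C(7,3)·0.14^3·0.86^4 = 0.052535
  k=4: C(7,4)·0.14^4·0.86^3 = 0.008552
  k=5: C(7,5)·0.14^5·0.86^2 = 0.000835
  k=6: C(7,6)·0.14^6·0.86^1 = 0.000045
  k=7: C(7,7)·0.14^7·0.86^0 = 0.000001
Total = 0.061969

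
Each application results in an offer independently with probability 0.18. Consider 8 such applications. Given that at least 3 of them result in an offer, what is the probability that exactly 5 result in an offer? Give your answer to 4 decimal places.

0.0363

X ~ Binomial(8, 0.18). Want P(X=5 | X≥3) = P(X=5) / P(X≥3).
P(X=5) = C(8,5)·0.18^5·0.82^3 = 0.005834
P(X≥3) = 1 − 0.204414 − 0.358971 − 0.275795 = 0.160820
Ratio = 0.005834 / 0.160820 = 0.036279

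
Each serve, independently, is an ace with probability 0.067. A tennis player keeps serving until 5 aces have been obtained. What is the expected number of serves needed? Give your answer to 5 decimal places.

74.62687

Y = total serves until the fifth success; negative binomial with r=5, p=0.067.
E[Y] = r / p = 5 / 0.067 = 74.6268657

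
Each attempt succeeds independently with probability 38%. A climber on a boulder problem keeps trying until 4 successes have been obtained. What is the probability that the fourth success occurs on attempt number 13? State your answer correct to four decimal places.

Y = trial on which the fourth success occurs; negative binomial, r=4, p=0.38.
P(Y=13) = C(12,3) · p^4 · (1−p)^9
= 220 · 0.020851 · 0.013537 = 0.062099

0.0621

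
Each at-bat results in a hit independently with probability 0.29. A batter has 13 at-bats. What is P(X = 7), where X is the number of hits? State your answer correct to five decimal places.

0.03792

X ~ Binomial(n=13, p=0.29).
P(X=7) = C(13,7) · p^7 · (1−p)^6
= 1716 · 0.0001725 · 0.1281 = 0.0379187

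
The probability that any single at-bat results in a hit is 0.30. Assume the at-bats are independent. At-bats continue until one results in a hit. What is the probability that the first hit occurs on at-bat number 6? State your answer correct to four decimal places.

0.0504

Geometric (trials to first success), p = 0.30.
P(Y = 6) = (1−p)^5 · p = 0.16807 · 0.30 = 0.050421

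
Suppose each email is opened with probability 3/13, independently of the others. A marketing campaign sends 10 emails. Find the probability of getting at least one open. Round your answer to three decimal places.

0.927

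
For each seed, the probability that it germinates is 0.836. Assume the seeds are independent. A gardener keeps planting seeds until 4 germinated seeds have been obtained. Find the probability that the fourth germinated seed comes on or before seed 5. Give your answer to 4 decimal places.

0.8089

Finishing within 5 seeds ⇔ at least 4 successes in the first 5. With X ~ Binomial(5, 0.836), P(Y ≤ 5) = 1 − P(X ≤ 3).
  k=0: C(5,0)·0.836^0·0.164^5 = 0.000119
  k=1: C(5,1)·0.836^1·0.164^4 = 0.003024
  k=2: C(5,2)·0.836^2·0.164^3 = 0.030828
  k=3: C(5,3)·0.836^3·0.164^2 = 0.157147
1 − 0.191117 = 0.808883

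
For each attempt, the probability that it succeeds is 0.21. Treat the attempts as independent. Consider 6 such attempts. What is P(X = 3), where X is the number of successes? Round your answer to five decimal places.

X ~ Binomial(n=6, p=0.21).
P(X=3) = C(6,3) · p^3 · (1−p)^3
= 20 · 0.009261 · 0.49304 = 0.0913207

0.09132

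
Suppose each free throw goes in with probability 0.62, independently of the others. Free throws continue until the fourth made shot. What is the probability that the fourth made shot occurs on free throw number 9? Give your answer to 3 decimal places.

Y = trial on which the fourth success occurs; negative binomial, r=4, p=0.62.
P(Y=9) = C(8,3) · p^4 · (1−p)^5
= 56 · 0.14776 · 0.0079235 = 0.06557

0.066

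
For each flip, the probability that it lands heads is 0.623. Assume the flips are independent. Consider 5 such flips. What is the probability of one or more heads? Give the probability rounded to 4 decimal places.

0.9924

P(at least one) = 1 − P(none) = 1 − (1 − 0.623)^5
= 1 − 0.007616 = 0.992384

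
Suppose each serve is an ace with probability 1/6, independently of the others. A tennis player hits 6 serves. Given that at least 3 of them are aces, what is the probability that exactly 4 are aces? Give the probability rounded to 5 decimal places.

X ~ Binomial(6, 0.166667). Want P(X=4 | X≥3) = P(X=4) / P(X≥3).
P(X=4) = C(6,4)·0.166667^4·0.833333^2 = 0.0080376
P(X≥3) = 1 − 0.3348980 − 0.4018776 − 0.2009388 = 0.0622857
Ratio = 0.0080376 / 0.0622857 = 0.1290434

0.12904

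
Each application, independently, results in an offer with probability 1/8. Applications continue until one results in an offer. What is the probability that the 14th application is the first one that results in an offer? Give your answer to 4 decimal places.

0.0220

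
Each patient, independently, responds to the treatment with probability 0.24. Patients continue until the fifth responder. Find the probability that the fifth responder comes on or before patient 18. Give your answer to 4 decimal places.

0.4414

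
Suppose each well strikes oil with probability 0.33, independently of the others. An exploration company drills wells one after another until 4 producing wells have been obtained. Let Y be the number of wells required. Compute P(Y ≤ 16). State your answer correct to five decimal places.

Finishing within 16 wells ⇔ at least 4 successes in the first 16. With X ~ Binomial(16, 0.33), P(Y ≤ 16) = 1 − P(X ≤ 3).
  k=0: C(16,0)·0.33^0·0.67^16 = 0.0016489
  k=1: C(16,1)·0.33^1·0.67^15 = 0.0129944
  k=2: C(16,2)·0.33^2·0.67^14 = 0.0480017
  k=3: C(16,3)·0.33^3·0.67^13 = 0.1103322
1 − 0.1729772 = 0.8270228

0.82702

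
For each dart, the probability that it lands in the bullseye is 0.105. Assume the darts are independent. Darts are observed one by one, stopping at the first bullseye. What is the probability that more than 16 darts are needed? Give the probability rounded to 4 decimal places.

Y = number of darts to the first success; geometric, p = 0.105.
P(Y > 16) = P(first 16 all fail) = (1−p)^16 = 0.169500

0.1695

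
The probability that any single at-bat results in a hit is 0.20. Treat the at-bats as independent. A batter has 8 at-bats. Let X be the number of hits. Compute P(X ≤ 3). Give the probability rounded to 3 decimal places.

X ~ Binomial(8, 0.20); P(X ≤ 3) = Σ C(8,k) p^k (1−p)^(8−k) over k:
  k=0: C(8,0)·0.20^0·0.80^8 = 0.16777
  k=1: C(8,1)·0.20^1·0.80^7 = 0.33554
  k=2: C(8,2)·0.20^2·0.80^6 = 0.29360
  k=3: C(8,3)·0.20^3·0.80^5 = 0.14680
Total = 0.94372

0.944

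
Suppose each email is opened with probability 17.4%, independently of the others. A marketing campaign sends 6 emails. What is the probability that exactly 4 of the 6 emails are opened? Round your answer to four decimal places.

X ~ Binomial(n=6, p=0.174).
P(X=4) = C(6,4) · p^4 · (1−p)^2
= 15 · 0.00091664 · 0.68228 = 0.009381

0.0094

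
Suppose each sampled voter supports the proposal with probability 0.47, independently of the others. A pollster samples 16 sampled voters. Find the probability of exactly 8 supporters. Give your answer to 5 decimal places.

X ~ Binomial(n=16, p=0.47).
P(X=8) = C(16,8) · p^8 · (1−p)^8
= 12870 · 0.0023811 · 0.006226 = 0.1907956

0.19080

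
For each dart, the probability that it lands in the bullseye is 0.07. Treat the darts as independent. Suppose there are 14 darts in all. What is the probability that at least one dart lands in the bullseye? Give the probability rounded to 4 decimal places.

P(at least one) = 1 − P(none) = 1 − (1 − 0.07)^14
= 1 − 0.362044 = 0.637956

0.6380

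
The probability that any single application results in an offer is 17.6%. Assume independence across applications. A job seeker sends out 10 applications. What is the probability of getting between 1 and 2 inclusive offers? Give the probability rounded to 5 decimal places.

X ~ Binomial(10, 0.176); P(1 ≤ X ≤ 2) = Σ C(10,k) p^k (1−p)^(10−k) over k:
  k=1: C(10,1)·0.176^1·0.824^9 = 0.3082177
  k=2: C(10,2)·0.176^2·0.824^8 = 0.2962481
Total = 0.6044658

0.60447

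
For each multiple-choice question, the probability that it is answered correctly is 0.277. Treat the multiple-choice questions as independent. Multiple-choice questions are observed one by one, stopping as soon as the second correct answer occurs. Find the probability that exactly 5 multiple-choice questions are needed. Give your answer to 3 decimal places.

0.116

Y = trial on which the second success occurs; negative binomial, r=2, p=0.277.
P(Y=5) = C(4,1) · p^2 · (1−p)^3
= 4 · 0.076729 · 0.37793 = 0.11599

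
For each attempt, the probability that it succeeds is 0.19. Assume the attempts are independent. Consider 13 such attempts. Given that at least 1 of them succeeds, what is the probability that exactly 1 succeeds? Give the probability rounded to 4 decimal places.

X ~ Binomial(13, 0.19). Want P(X=1 | X≥1) = P(X=1) / P(X≥1).
P(X=1) = C(13,1)·0.19^1·0.81^12 = 0.197023
P(X≥1) = 1 − 0.064611 = 0.935389
Ratio = 0.197023 / 0.935389 = 0.210632

0.2106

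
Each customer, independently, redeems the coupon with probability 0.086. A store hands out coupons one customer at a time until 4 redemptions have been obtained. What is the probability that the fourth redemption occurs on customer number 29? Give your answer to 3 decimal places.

0.019

Y = trial on which the fourth success occurs; negative binomial, r=4, p=0.086.
P(Y=29) = C(28,3) · p^4 · (1−p)^25
= 3276 · 5.4701e-05 · 0.1056 = 0.01892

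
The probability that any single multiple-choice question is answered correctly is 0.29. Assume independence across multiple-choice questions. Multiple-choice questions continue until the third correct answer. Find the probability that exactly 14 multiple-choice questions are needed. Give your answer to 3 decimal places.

0.044

Y = trial on which the third success occurs; negative binomial, r=3, p=0.29.
P(Y=14) = C(13,2) · p^3 · (1−p)^11
= 78 · 0.024389 · 0.023112 = 0.04397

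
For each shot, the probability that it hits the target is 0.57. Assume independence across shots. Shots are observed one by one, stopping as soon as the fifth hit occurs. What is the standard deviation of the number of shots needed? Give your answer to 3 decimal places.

2.572

Y = total shots until the fifth success; negative binomial with r=5, p=0.57.
SD(Y) = √[r(1−p)/p²] = √(6.61742) = 2.57243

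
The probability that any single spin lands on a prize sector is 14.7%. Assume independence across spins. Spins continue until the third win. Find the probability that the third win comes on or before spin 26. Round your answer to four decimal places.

0.7576

Finishing within 26 spins ⇔ at least 3 successes in the first 26. With X ~ Binomial(26, 0.147), P(Y ≤ 26) = 1 − P(X ≤ 2).
  k=0: C(26,0)·0.147^0·0.853^26 = 0.016020
  k=1: C(26,1)·0.147^1·0.853^25 = 0.071782
  k=2: C(26,2)·0.147^2·0.853^24 = 0.154630
1 − 0.242433 = 0.757567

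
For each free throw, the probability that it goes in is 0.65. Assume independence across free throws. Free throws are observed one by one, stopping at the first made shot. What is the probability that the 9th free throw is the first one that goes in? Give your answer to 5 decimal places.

Geometric (trials to first success), p = 0.65.
P(Y = 9) = (1−p)^8 · p = 0.00022519 · 0.65 = 0.0001464

0.00015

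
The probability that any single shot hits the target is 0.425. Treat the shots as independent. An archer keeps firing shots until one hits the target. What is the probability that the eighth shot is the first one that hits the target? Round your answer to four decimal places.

Geometric (trials to first success), p = 0.425.
P(Y = 8) = (1−p)^7 · p = 0.020781 · 0.425 = 0.008832

0.0088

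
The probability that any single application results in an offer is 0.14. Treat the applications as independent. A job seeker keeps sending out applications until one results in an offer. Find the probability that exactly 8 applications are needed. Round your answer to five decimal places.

0.04871

Geometric (trials to first success), p = 0.14.
P(Y = 8) = (1−p)^7 · p = 0.34793 · 0.14 = 0.0487099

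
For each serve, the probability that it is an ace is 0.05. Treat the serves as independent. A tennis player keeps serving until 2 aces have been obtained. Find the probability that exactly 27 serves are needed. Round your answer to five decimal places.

0.01803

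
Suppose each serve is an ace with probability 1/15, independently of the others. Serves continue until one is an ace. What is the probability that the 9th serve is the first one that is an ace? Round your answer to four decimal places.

0.0384

Geometric (trials to first success), p = 0.066667.
P(Y = 9) = (1−p)^8 · p = 0.57583 · 0.066667 = 0.038389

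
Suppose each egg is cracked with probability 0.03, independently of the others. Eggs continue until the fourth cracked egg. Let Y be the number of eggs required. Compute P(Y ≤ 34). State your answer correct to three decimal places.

0.018

Finishing within 34 eggs ⇔ at least 4 successes in the first 34. With X ~ Binomial(34, 0.03), P(Y ≤ 34) = 1 − P(X ≤ 3).
  k=0: C(34,0)·0.03^0·0.97^34 = 0.35501
  k=1: C(34,1)·0.03^1·0.97^33 = 0.37331
  k=2: C(34,2)·0.03^2·0.97^32 = 0.19050
  k=3: C(34,3)·0.03^3·0.97^31 = 0.06285
1 − 0.98167 = 0.01833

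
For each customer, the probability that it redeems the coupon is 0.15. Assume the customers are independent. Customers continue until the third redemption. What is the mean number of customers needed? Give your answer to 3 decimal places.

20.000

Y = total customers until the third success; negative binomial with r=3, p=0.15.
E[Y] = r / p = 3 / 0.15 = 20.00000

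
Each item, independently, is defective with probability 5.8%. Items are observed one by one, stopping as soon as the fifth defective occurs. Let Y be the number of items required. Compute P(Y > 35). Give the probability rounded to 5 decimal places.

0.95007

Needing more than 35 items ⇔ fewer than 5 successes in the first 35. With X ~ Binomial(35, 0.058), P(Y > 35) = P(X ≤ 4).
  k=0: C(35,0)·0.058^0·0.942^35 = 0.1235326
  k=1: C(35,1)·0.058^1·0.942^34 = 0.2662115
  k=2: C(35,2)·0.058^2·0.942^33 = 0.2786460
  k=3: C(35,3)·0.058^3·0.942^32 = 0.1887220
  k=4: C(35,4)·0.058^4·0.942^31 = 0.0929586
P(X ≤ 4) = 0.9500706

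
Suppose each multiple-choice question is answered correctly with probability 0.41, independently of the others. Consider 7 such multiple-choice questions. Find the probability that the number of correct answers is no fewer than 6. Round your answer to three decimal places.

0.022

X ~ Binomial(7, 0.41); P(X ≥ 6) = Σ C(7,k) p^k (1−p)^(7−k) over k:
  k=6: C(7,6)·0.41^6·0.59^1 = 0.01962
  k=7: C(7,7)·0.41^7·0.59^0 = 0.00195
Total = 0.02157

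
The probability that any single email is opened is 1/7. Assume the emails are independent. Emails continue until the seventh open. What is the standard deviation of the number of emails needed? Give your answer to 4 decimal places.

Y = total emails until the seventh success; negative binomial with r=7, p=0.142857.
SD(Y) = √[r(1−p)/p²] = √(294.000000) = 17.146428

17.1464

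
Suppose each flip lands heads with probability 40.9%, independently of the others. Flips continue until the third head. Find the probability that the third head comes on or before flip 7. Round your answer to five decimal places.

0.59954

Finishing within 7 flips ⇔ at least 3 successes in the first 7. With X ~ Binomial(7, 0.409), P(Y ≤ 7) = 1 − P(X ≤ 2).
  k=0: C(7,0)·0.409^0·0.591^7 = 0.0251833
  k=1: C(7,1)·0.409^1·0.591^6 = 0.1219962
  k=2: C(7,2)·0.409^2·0.591^5 = 0.2532814
1 − 0.4004609 = 0.5995391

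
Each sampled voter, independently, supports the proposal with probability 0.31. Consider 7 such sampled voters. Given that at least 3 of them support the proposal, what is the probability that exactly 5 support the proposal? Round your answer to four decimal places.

X ~ Binomial(7, 0.31). Want P(X=5 | X≥3) = P(X=5) / P(X≥3).
P(X=5) = C(7,5)·0.31^5·0.69^2 = 0.028624
P(X≥3) = 1 − 0.074464 − 0.234182 − 0.315637 = 0.375717
Ratio = 0.028624 / 0.375717 = 0.076184

0.0762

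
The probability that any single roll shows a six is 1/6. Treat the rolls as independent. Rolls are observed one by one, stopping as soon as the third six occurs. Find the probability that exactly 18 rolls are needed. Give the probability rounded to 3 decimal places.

0.041

Y = trial on which the third success occurs; negative binomial, r=3, p=0.166667.
P(Y=18) = C(17,2) · p^3 · (1−p)^15
= 136 · 0.0046296 · 0.064905 = 0.04087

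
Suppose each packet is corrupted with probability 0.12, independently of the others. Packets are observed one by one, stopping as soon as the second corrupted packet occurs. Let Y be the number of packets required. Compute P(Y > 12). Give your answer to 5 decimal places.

0.56859

Needing more than 12 packets ⇔ fewer than 2 successes in the first 12. With X ~ Binomial(12, 0.12), P(Y > 12) = P(X ≤ 1).
  k=0: C(12,0)·0.12^0·0.88^12 = 0.2156712
  k=1: C(12,1)·0.12^1·0.88^11 = 0.3529164
P(X ≤ 1) = 0.5685876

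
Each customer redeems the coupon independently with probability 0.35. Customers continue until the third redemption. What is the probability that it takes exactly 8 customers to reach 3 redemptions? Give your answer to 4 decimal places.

0.1045

Y = trial on which the third success occurs; negative binomial, r=3, p=0.35.
P(Y=8) = C(7,2) · p^3 · (1−p)^5
= 21 · 0.042875 · 0.11603 = 0.104470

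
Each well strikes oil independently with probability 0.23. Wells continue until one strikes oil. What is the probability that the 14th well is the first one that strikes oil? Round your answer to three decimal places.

Geometric (trials to first success), p = 0.23.
P(Y = 14) = (1−p)^13 · p = 0.033449 · 0.23 = 0.00769

0.008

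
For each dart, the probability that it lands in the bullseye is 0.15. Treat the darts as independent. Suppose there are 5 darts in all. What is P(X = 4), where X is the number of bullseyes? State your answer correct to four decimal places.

0.0022

X ~ Binomial(n=5, p=0.15).
P(X=4) = C(5,4) · p^4 · (1−p)^1
= 5 · 0.00050625 · 0.85 = 0.002152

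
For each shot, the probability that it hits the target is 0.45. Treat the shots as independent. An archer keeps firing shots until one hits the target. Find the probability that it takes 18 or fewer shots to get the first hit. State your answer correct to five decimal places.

Y = number of shots to the first success; geometric, p = 0.45.
P(Y ≤ 18) = 1 − (1−p)^18 = 1 − 0.0000212 = 0.9999788

0.99998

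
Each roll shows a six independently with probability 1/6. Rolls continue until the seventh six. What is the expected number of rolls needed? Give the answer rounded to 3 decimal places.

42.000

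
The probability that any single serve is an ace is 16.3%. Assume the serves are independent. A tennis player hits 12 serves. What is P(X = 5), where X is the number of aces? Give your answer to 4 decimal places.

0.0262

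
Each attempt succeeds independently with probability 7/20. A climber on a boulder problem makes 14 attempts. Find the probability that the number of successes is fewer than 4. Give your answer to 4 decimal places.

0.2205

X ~ Binomial(14, 0.35); P(X ≤ 3) = Σ C(14,k) p^k (1−p)^(14−k) over k:
  k=0: C(14,0)·0.35^0·0.65^14 = 0.002403
  k=1: C(14,1)·0.35^1·0.65^13 = 0.018116
  k=2: C(14,2)·0.35^2·0.65^12 = 0.063407
  k=3: C(14,3)·0.35^3·0.65^11 = 0.136569
Total = 0.220496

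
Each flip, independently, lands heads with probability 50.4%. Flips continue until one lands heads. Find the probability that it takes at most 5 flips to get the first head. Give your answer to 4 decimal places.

0.9700

Y = number of flips to the first success; geometric, p = 0.504.
P(Y ≤ 5) = 1 − (1−p)^5 = 1 − 0.030020 = 0.969980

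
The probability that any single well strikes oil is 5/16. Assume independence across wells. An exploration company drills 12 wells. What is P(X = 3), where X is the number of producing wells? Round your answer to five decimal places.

X ~ Binomial(n=12, p=0.3125).
P(X=3) = C(12,3) · p^3 · (1−p)^9
= 220 · 0.030518 · 0.034313 = 0.2303706

0.23037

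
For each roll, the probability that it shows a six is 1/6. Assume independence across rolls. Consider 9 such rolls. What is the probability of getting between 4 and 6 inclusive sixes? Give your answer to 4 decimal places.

X ~ Binomial(9, 0.166667); P(4 ≤ X ≤ 6) = Σ C(9,k) p^k (1−p)^(9−k) over k:
  k=4: C(9,4)·0.166667^4·0.833333^5 = 0.039071
  k=5: C(9,5)·0.166667^5·0.833333^4 = 0.007814
  k=6: C(9,6)·0.166667^6·0.833333^3 = 0.001042
Total = 0.047928

0.0479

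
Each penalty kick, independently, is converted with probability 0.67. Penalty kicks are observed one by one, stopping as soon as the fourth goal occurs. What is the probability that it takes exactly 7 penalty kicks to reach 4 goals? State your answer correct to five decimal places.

Y = trial on which the fourth success occurs; negative binomial, r=4, p=0.67.
P(Y=7) = C(6,3) · p^4 · (1−p)^3
= 20 · 0.20151 · 0.035937 = 0.1448342

0.14483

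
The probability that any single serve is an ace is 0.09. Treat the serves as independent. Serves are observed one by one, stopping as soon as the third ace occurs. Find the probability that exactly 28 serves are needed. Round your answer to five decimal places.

0.02421

Y = trial on which the third success occurs; negative binomial, r=3, p=0.09.
P(Y=28) = C(27,2) · p^3 · (1−p)^25
= 351 · 0.000729 · 0.094631 = 0.0242142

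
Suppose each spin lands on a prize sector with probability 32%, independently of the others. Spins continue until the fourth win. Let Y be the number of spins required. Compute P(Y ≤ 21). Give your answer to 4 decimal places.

Finishing within 21 spins ⇔ at least 4 successes in the first 21. With X ~ Binomial(21, 0.32), P(Y ≤ 21) = 1 − P(X ≤ 3).
  k=0: C(21,0)·0.32^0·0.68^21 = 0.000304
  k=1: C(21,1)·0.32^1·0.68^20 = 0.003003
  k=2: C(21,2)·0.32^2·0.68^19 = 0.014132
  k=3: C(21,3)·0.32^3·0.68^18 = 0.042117
1 − 0.059556 = 0.940444

0.9404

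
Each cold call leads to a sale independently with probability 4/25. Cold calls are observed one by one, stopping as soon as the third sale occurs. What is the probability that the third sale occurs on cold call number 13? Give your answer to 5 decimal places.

0.04728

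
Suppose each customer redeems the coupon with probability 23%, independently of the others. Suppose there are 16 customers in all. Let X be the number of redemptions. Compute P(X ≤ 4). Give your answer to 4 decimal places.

X ~ Binomial(16, 0.23); P(X ≤ 4) = Σ C(16,k) p^k (1−p)^(16−k) over k:
  k=0: C(16,0)·0.23^0·0.77^16 = 0.015270
  k=1: C(16,1)·0.23^1·0.77^15 = 0.072981
  k=2: C(16,2)·0.23^2·0.77^14 = 0.163496
  k=3: C(16,3)·0.23^3·0.77^13 = 0.227903
  k=4: C(16,4)·0.23^4·0.77^12 = 0.221244
Total = 0.700895

0.7009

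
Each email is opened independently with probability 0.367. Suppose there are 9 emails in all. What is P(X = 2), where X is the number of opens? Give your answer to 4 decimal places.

0.1975

X ~ Binomial(n=9, p=0.367).
P(X=2) = C(9,2) · p^2 · (1−p)^7
= 36 · 0.13469 · 0.040722 = 0.197452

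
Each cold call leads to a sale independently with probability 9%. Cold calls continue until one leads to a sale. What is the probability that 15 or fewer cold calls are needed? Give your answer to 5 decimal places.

Y = number of cold calls to the first success; geometric, p = 0.09.
P(Y ≤ 15) = 1 − (1−p)^15 = 1 − 0.2430082 = 0.7569918

0.75699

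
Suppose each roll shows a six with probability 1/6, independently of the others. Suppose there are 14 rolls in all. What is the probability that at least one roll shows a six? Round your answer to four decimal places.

P(at least one) = 1 − P(none) = 1 − (1 − 0.166667)^14
= 1 − 0.077887 = 0.922113

0.9221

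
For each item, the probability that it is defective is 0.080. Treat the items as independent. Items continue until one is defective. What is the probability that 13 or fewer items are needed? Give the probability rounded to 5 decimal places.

0.66175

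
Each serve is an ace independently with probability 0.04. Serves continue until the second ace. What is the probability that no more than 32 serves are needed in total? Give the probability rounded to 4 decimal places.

Finishing within 32 serves ⇔ at least 2 successes in the first 32. With X ~ Binomial(32, 0.04), P(Y ≤ 32) = 1 − P(X ≤ 1).
  k=0: C(32,0)·0.04^0·0.96^32 = 0.270819
  k=1: C(32,1)·0.04^1·0.96^31 = 0.361092
1 − 0.631911 = 0.368089

0.3681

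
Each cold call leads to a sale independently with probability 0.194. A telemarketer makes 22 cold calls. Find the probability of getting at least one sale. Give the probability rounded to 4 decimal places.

0.9913

P(at least one) = 1 − P(none) = 1 − (1 − 0.194)^22
= 1 − 0.008697 = 0.991303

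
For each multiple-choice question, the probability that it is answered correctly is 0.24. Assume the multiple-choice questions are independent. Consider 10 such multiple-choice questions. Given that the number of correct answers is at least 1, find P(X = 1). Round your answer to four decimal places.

X ~ Binomial(10, 0.24). Want P(X=1 | X≥1) = P(X=1) / P(X≥1).
P(X=1) = C(10,1)·0.24^1·0.76^9 = 0.203018
P(X≥1) = 1 − 0.064289 = 0.935711
Ratio = 0.203018 / 0.935711 = 0.216966

0.2170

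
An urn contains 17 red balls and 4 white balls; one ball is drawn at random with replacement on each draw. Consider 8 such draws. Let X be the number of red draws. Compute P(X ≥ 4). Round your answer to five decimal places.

0.99161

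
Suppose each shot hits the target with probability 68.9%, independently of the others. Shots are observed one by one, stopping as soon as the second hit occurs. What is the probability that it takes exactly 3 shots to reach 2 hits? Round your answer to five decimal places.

0.29528

Y = trial on which the second success occurs; negative binomial, r=2, p=0.689.
P(Y=3) = C(2,1) · p^2 · (1−p)^1
= 2 · 0.47472 · 0.311 = 0.2952765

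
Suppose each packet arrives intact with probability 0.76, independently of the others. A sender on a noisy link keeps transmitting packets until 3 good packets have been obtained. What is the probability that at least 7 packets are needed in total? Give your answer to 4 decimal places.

0.0326

Needing more than 6 packets ⇔ fewer than 3 successes in the first 6. With X ~ Binomial(6, 0.76), P(Y > 6) = P(X ≤ 2).
  k=0: C(6,0)·0.76^0·0.24^6 = 0.000191
  k=1: C(6,1)·0.76^1·0.24^5 = 0.003631
  k=2: C(6,2)·0.76^2·0.24^4 = 0.028745
P(X ≤ 2) = 0.032567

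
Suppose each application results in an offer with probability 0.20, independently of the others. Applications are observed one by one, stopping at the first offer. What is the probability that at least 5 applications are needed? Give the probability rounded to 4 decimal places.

0.4096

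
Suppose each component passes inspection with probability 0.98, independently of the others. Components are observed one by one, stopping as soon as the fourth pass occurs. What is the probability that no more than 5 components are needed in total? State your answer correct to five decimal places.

0.99616

Finishing within 5 components ⇔ at least 4 successes in the first 5. With X ~ Binomial(5, 0.98), P(Y ≤ 5) = 1 − P(X ≤ 3).
  k=0: C(5,0)·0.98^0·0.02^5 = 0.0000000
  k=1: C(5,1)·0.98^1·0.02^4 = 0.0000008
  k=2: C(5,2)·0.98^2·0.02^3 = 0.0000768
  k=3: C(5,3)·0.98^3·0.02^2 = 0.0037648
1 − 0.0038424 = 0.9961576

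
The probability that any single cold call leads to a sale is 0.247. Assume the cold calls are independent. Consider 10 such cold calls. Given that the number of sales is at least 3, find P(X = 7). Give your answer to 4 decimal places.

0.0062

X ~ Binomial(10, 0.247). Want P(X=7 | X≥3) = P(X=7) / P(X≥3).
P(X=7) = C(10,7)·0.247^7·0.753^3 = 0.002874
P(X≥3) = 1 − 0.058607 − 0.192244 − 0.283770 = 0.465380
Ratio = 0.002874 / 0.465380 = 0.006175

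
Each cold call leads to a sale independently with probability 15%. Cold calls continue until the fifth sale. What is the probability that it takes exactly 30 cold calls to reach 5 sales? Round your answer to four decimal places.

0.0310

Y = trial on which the fifth success occurs; negative binomial, r=5, p=0.15.
P(Y=30) = C(29,4) · p^5 · (1−p)^25
= 23751 · 7.5937e-05 · 0.017198 = 0.031018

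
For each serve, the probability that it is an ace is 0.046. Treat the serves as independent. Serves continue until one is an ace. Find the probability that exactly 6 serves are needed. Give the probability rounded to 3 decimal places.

Geometric (trials to first success), p = 0.046.
P(Y = 6) = (1−p)^5 · p = 0.79021 · 0.046 = 0.03635

0.036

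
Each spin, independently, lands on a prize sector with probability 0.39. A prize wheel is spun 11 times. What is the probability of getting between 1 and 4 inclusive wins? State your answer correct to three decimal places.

0.556

X ~ Binomial(11, 0.39); P(1 ≤ X ≤ 4) = Σ C(11,k) p^k (1−p)^(11−k) over k:
  k=1: C(11,1)·0.39^1·0.61^10 = 0.03060
  k=2: C(11,2)·0.39^2·0.61^9 = 0.09783
  k=3: C(11,3)·0.39^3·0.61^8 = 0.18764
  k=4: C(11,4)·0.39^4·0.61^7 = 0.23993
Total = 0.55599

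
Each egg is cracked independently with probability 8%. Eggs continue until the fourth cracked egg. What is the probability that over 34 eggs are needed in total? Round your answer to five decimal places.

0.71245

Needing more than 34 eggs ⇔ fewer than 4 successes in the first 34. With X ~ Binomial(34, 0.08), P(Y > 34) = P(X ≤ 3).
  k=0: C(34,0)·0.08^0·0.92^34 = 0.0587200
  k=1: C(34,1)·0.08^1·0.92^33 = 0.1736070
  k=2: C(34,2)·0.08^2·0.92^32 = 0.2490883
  k=3: C(34,3)·0.08^3·0.92^31 = 0.2310384
P(X ≤ 3) = 0.7124537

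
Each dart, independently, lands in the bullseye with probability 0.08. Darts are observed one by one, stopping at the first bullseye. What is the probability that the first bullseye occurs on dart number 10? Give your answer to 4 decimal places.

0.0378

Geometric (trials to first success), p = 0.08.
P(Y = 10) = (1−p)^9 · p = 0.47216 · 0.08 = 0.037773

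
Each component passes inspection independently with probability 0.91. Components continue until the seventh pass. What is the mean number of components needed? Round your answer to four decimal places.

7.6923

Y = total components until the seventh success; negative binomial with r=7, p=0.91.
E[Y] = r / p = 7 / 0.91 = 7.692308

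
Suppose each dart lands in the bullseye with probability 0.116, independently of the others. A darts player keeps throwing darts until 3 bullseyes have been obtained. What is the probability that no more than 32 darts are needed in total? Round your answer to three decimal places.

0.734

Finishing within 32 darts ⇔ at least 3 successes in the first 32. With X ~ Binomial(32, 0.116), P(Y ≤ 32) = 1 − P(X ≤ 2).
  k=0: C(32,0)·0.116^0·0.884^32 = 0.01934
  k=1: C(32,1)·0.116^1·0.884^31 = 0.08121
  k=2: C(32,2)·0.116^2·0.884^30 = 0.16518
1 − 0.26574 = 0.73426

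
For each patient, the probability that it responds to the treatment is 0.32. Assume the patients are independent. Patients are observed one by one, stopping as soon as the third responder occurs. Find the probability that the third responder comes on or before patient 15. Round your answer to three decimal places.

0.904

Finishing within 15 patients ⇔ at least 3 successes in the first 15. With X ~ Binomial(15, 0.32), P(Y ≤ 15) = 1 − P(X ≤ 2).
  k=0: C(15,0)·0.32^0·0.68^15 = 0.00307
  k=1: C(15,1)·0.32^1·0.68^14 = 0.02170
  k=2: C(15,2)·0.32^2·0.68^13 = 0.07147
1 − 0.09624 = 0.90376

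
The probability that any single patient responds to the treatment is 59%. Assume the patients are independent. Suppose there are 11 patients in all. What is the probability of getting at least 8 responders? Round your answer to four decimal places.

0.2731

X ~ Binomial(11, 0.59); P(X ≥ 8) = Σ C(11,k) p^k (1−p)^(11−k) over k:
  k=8: C(11,8)·0.59^8·0.41^3 = 0.166975
  k=9: C(11,9)·0.59^9·0.41^2 = 0.080094
  k=10: C(11,10)·0.59^10·0.41^1 = 0.023051
  k=11: C(11,11)·0.59^11·0.41^0 = 0.003016
Total = 0.273136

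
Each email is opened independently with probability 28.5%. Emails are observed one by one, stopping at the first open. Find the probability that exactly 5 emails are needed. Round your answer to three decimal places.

Geometric (trials to first success), p = 0.285.
P(Y = 5) = (1−p)^4 · p = 0.26135 · 0.285 = 0.07449

0.074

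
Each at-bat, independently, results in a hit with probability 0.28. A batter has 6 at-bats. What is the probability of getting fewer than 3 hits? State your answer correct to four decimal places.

0.7804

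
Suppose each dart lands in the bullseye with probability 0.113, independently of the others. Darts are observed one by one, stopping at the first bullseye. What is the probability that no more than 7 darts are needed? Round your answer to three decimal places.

Y = number of darts to the first success; geometric, p = 0.113.
P(Y ≤ 7) = 1 − (1−p)^7 = 1 − 0.43198 = 0.56802

0.568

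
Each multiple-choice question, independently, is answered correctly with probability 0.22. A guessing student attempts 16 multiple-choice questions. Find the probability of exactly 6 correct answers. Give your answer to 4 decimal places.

X ~ Binomial(n=16, p=0.22).
P(X=6) = C(16,6) · p^6 · (1−p)^10
= 8008 · 0.00011338 · 0.083358 = 0.075684

0.0757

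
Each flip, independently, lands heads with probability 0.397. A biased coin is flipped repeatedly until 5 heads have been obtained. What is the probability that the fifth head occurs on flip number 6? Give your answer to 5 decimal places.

0.02973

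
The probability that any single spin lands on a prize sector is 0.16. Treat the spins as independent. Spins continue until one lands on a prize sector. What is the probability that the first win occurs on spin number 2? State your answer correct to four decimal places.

0.1344

Geometric (trials to first success), p = 0.16.
P(Y = 2) = (1−p)^1 · p = 0.84 · 0.16 = 0.134400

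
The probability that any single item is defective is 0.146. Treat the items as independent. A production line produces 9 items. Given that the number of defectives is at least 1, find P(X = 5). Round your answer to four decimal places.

X ~ Binomial(9, 0.146). Want P(X=5 | X≥1) = P(X=5) / P(X≥1).
P(X=5) = C(9,5)·0.146^5·0.854^4 = 0.004446
P(X≥1) = 1 − 0.241613 = 0.758387
Ratio = 0.004446 / 0.758387 = 0.005862

0.0059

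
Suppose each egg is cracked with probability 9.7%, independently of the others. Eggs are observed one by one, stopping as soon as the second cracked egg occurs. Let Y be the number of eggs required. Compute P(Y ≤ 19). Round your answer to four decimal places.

0.5624

Finishing within 19 eggs ⇔ at least 2 successes in the first 19. With X ~ Binomial(19, 0.097), P(Y ≤ 19) = 1 − P(X ≤ 1).
  k=0: C(19,0)·0.097^0·0.903^19 = 0.143902
  k=1: C(19,1)·0.097^1·0.903^18 = 0.293701
1 − 0.437603 = 0.562397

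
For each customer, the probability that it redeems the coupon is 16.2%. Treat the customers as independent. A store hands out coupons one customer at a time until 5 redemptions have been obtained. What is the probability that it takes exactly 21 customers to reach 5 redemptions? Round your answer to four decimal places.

0.0320

Y = trial on which the fifth success occurs; negative binomial, r=5, p=0.162.
P(Y=21) = C(20,4) · p^5 · (1−p)^16
= 4845 · 0.00011158 · 0.059143 = 0.031972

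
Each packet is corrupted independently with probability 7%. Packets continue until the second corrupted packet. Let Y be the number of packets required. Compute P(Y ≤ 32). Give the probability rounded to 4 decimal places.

0.6658

Finishing within 32 packets ⇔ at least 2 successes in the first 32. With X ~ Binomial(32, 0.07), P(Y ≤ 32) = 1 − P(X ≤ 1).
  k=0: C(32,0)·0.07^0·0.93^32 = 0.098052
  k=1: C(32,1)·0.07^1·0.93^31 = 0.236167
1 − 0.334219 = 0.665781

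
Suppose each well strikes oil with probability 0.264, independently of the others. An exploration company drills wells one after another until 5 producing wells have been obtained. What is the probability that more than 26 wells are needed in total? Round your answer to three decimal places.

0.145

Needing more than 26 wells ⇔ fewer than 5 successes in the first 26. With X ~ Binomial(26, 0.264), P(Y > 26) = P(X ≤ 4).
  k=0: C(26,0)·0.264^0·0.736^26 = 0.00035
  k=1: C(26,1)·0.264^1·0.736^25 = 0.00322
  k=2: C(26,2)·0.264^2·0.736^24 = 0.01446
  k=3: C(26,3)·0.264^3·0.736^23 = 0.04149
  k=4: C(26,4)·0.264^4·0.736^22 = 0.08558
P(X ≤ 4) = 0.14510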